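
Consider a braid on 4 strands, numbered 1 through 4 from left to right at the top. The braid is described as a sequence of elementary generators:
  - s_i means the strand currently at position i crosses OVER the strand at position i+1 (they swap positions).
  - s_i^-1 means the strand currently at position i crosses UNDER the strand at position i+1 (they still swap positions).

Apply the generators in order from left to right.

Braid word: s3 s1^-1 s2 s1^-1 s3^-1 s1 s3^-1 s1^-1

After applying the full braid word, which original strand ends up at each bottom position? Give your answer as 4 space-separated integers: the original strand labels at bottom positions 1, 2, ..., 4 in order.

Gen 1 (s3): strand 3 crosses over strand 4. Perm now: [1 2 4 3]
Gen 2 (s1^-1): strand 1 crosses under strand 2. Perm now: [2 1 4 3]
Gen 3 (s2): strand 1 crosses over strand 4. Perm now: [2 4 1 3]
Gen 4 (s1^-1): strand 2 crosses under strand 4. Perm now: [4 2 1 3]
Gen 5 (s3^-1): strand 1 crosses under strand 3. Perm now: [4 2 3 1]
Gen 6 (s1): strand 4 crosses over strand 2. Perm now: [2 4 3 1]
Gen 7 (s3^-1): strand 3 crosses under strand 1. Perm now: [2 4 1 3]
Gen 8 (s1^-1): strand 2 crosses under strand 4. Perm now: [4 2 1 3]

Answer: 4 2 1 3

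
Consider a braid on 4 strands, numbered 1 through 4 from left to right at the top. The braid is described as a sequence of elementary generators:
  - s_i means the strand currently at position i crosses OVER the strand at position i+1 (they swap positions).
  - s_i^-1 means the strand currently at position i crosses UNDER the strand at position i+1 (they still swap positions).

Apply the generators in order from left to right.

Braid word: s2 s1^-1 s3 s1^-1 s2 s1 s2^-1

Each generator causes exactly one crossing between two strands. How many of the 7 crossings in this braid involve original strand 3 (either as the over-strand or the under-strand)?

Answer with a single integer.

Gen 1: crossing 2x3. Involves strand 3? yes. Count so far: 1
Gen 2: crossing 1x3. Involves strand 3? yes. Count so far: 2
Gen 3: crossing 2x4. Involves strand 3? no. Count so far: 2
Gen 4: crossing 3x1. Involves strand 3? yes. Count so far: 3
Gen 5: crossing 3x4. Involves strand 3? yes. Count so far: 4
Gen 6: crossing 1x4. Involves strand 3? no. Count so far: 4
Gen 7: crossing 1x3. Involves strand 3? yes. Count so far: 5

Answer: 5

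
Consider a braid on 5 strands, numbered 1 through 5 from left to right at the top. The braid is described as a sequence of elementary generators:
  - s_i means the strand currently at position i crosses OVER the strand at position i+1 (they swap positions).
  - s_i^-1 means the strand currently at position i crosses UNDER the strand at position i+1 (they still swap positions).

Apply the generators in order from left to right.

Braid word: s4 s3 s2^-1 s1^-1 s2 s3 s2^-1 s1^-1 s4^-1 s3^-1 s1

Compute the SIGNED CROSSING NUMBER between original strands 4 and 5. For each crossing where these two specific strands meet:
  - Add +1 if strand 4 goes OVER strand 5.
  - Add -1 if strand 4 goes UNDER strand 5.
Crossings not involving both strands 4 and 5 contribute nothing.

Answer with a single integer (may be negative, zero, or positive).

Gen 1: 4 over 5. Both 4&5? yes. Contrib: +1. Sum: 1
Gen 2: crossing 3x5. Both 4&5? no. Sum: 1
Gen 3: crossing 2x5. Both 4&5? no. Sum: 1
Gen 4: crossing 1x5. Both 4&5? no. Sum: 1
Gen 5: crossing 1x2. Both 4&5? no. Sum: 1
Gen 6: crossing 1x3. Both 4&5? no. Sum: 1
Gen 7: crossing 2x3. Both 4&5? no. Sum: 1
Gen 8: crossing 5x3. Both 4&5? no. Sum: 1
Gen 9: crossing 1x4. Both 4&5? no. Sum: 1
Gen 10: crossing 2x4. Both 4&5? no. Sum: 1
Gen 11: crossing 3x5. Both 4&5? no. Sum: 1

Answer: 1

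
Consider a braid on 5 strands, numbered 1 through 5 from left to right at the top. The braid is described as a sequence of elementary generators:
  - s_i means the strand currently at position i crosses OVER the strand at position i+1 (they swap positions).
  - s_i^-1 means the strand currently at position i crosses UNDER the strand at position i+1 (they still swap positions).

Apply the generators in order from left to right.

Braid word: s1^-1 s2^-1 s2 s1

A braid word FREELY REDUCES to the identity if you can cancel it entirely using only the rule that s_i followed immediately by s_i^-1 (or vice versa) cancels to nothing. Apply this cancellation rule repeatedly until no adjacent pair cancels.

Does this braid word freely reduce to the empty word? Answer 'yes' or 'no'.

Gen 1 (s1^-1): push. Stack: [s1^-1]
Gen 2 (s2^-1): push. Stack: [s1^-1 s2^-1]
Gen 3 (s2): cancels prior s2^-1. Stack: [s1^-1]
Gen 4 (s1): cancels prior s1^-1. Stack: []
Reduced word: (empty)

Answer: yes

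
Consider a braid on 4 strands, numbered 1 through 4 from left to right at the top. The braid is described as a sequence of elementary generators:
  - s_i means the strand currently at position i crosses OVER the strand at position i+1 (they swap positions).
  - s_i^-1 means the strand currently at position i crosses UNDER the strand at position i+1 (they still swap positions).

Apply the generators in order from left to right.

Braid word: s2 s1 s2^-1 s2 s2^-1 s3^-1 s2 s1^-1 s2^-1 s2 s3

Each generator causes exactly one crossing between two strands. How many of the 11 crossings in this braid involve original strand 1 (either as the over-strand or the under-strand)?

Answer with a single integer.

Gen 1: crossing 2x3. Involves strand 1? no. Count so far: 0
Gen 2: crossing 1x3. Involves strand 1? yes. Count so far: 1
Gen 3: crossing 1x2. Involves strand 1? yes. Count so far: 2
Gen 4: crossing 2x1. Involves strand 1? yes. Count so far: 3
Gen 5: crossing 1x2. Involves strand 1? yes. Count so far: 4
Gen 6: crossing 1x4. Involves strand 1? yes. Count so far: 5
Gen 7: crossing 2x4. Involves strand 1? no. Count so far: 5
Gen 8: crossing 3x4. Involves strand 1? no. Count so far: 5
Gen 9: crossing 3x2. Involves strand 1? no. Count so far: 5
Gen 10: crossing 2x3. Involves strand 1? no. Count so far: 5
Gen 11: crossing 2x1. Involves strand 1? yes. Count so far: 6

Answer: 6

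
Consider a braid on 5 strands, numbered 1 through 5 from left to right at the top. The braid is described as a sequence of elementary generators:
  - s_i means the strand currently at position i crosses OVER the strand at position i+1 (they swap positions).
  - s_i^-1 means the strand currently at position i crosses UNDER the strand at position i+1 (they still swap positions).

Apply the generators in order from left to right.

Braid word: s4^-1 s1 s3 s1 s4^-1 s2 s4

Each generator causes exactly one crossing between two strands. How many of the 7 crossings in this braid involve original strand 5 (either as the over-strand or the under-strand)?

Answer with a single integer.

Answer: 3

Derivation:
Gen 1: crossing 4x5. Involves strand 5? yes. Count so far: 1
Gen 2: crossing 1x2. Involves strand 5? no. Count so far: 1
Gen 3: crossing 3x5. Involves strand 5? yes. Count so far: 2
Gen 4: crossing 2x1. Involves strand 5? no. Count so far: 2
Gen 5: crossing 3x4. Involves strand 5? no. Count so far: 2
Gen 6: crossing 2x5. Involves strand 5? yes. Count so far: 3
Gen 7: crossing 4x3. Involves strand 5? no. Count so far: 3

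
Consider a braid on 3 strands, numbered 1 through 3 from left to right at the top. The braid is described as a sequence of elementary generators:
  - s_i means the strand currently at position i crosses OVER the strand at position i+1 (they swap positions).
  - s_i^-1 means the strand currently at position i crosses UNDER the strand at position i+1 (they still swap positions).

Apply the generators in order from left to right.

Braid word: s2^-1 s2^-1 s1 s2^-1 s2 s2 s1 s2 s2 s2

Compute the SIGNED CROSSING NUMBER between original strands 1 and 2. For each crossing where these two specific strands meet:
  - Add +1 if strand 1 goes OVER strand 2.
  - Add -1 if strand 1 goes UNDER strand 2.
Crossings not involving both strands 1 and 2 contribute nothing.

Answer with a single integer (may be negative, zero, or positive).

Answer: 0

Derivation:
Gen 1: crossing 2x3. Both 1&2? no. Sum: 0
Gen 2: crossing 3x2. Both 1&2? no. Sum: 0
Gen 3: 1 over 2. Both 1&2? yes. Contrib: +1. Sum: 1
Gen 4: crossing 1x3. Both 1&2? no. Sum: 1
Gen 5: crossing 3x1. Both 1&2? no. Sum: 1
Gen 6: crossing 1x3. Both 1&2? no. Sum: 1
Gen 7: crossing 2x3. Both 1&2? no. Sum: 1
Gen 8: 2 over 1. Both 1&2? yes. Contrib: -1. Sum: 0
Gen 9: 1 over 2. Both 1&2? yes. Contrib: +1. Sum: 1
Gen 10: 2 over 1. Both 1&2? yes. Contrib: -1. Sum: 0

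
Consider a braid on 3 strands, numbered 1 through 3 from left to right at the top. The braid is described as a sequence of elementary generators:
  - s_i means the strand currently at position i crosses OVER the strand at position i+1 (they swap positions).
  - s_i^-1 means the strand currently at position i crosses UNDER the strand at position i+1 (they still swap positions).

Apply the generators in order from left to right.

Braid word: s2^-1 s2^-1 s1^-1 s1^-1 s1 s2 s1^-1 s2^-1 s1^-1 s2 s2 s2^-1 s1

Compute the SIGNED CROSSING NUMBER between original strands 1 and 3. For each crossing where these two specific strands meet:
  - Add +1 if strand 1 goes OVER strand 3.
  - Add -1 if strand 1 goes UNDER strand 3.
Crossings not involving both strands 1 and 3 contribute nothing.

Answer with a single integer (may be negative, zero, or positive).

Gen 1: crossing 2x3. Both 1&3? no. Sum: 0
Gen 2: crossing 3x2. Both 1&3? no. Sum: 0
Gen 3: crossing 1x2. Both 1&3? no. Sum: 0
Gen 4: crossing 2x1. Both 1&3? no. Sum: 0
Gen 5: crossing 1x2. Both 1&3? no. Sum: 0
Gen 6: 1 over 3. Both 1&3? yes. Contrib: +1. Sum: 1
Gen 7: crossing 2x3. Both 1&3? no. Sum: 1
Gen 8: crossing 2x1. Both 1&3? no. Sum: 1
Gen 9: 3 under 1. Both 1&3? yes. Contrib: +1. Sum: 2
Gen 10: crossing 3x2. Both 1&3? no. Sum: 2
Gen 11: crossing 2x3. Both 1&3? no. Sum: 2
Gen 12: crossing 3x2. Both 1&3? no. Sum: 2
Gen 13: crossing 1x2. Both 1&3? no. Sum: 2

Answer: 2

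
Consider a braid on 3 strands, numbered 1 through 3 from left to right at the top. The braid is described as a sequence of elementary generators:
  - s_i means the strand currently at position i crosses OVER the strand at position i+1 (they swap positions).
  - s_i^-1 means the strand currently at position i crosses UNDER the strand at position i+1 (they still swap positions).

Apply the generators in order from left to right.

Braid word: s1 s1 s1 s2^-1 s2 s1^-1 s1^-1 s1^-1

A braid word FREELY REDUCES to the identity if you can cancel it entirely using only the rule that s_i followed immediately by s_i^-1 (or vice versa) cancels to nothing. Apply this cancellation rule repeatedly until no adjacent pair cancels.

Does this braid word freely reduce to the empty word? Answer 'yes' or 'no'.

Gen 1 (s1): push. Stack: [s1]
Gen 2 (s1): push. Stack: [s1 s1]
Gen 3 (s1): push. Stack: [s1 s1 s1]
Gen 4 (s2^-1): push. Stack: [s1 s1 s1 s2^-1]
Gen 5 (s2): cancels prior s2^-1. Stack: [s1 s1 s1]
Gen 6 (s1^-1): cancels prior s1. Stack: [s1 s1]
Gen 7 (s1^-1): cancels prior s1. Stack: [s1]
Gen 8 (s1^-1): cancels prior s1. Stack: []
Reduced word: (empty)

Answer: yes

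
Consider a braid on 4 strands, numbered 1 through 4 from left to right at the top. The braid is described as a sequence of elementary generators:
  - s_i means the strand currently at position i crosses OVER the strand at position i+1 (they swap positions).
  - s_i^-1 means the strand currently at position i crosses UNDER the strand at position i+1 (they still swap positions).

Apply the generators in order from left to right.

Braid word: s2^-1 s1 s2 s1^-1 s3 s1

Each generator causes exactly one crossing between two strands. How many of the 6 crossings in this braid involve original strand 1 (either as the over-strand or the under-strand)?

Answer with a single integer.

Answer: 3

Derivation:
Gen 1: crossing 2x3. Involves strand 1? no. Count so far: 0
Gen 2: crossing 1x3. Involves strand 1? yes. Count so far: 1
Gen 3: crossing 1x2. Involves strand 1? yes. Count so far: 2
Gen 4: crossing 3x2. Involves strand 1? no. Count so far: 2
Gen 5: crossing 1x4. Involves strand 1? yes. Count so far: 3
Gen 6: crossing 2x3. Involves strand 1? no. Count so far: 3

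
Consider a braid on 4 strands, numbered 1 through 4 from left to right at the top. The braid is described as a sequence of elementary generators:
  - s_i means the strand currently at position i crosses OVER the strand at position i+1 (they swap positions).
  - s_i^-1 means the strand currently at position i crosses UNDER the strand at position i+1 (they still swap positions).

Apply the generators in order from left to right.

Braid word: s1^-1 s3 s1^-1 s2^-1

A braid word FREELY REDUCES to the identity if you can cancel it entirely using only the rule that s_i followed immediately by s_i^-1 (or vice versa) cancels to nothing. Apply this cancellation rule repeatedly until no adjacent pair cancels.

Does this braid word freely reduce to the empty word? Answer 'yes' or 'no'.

Answer: no

Derivation:
Gen 1 (s1^-1): push. Stack: [s1^-1]
Gen 2 (s3): push. Stack: [s1^-1 s3]
Gen 3 (s1^-1): push. Stack: [s1^-1 s3 s1^-1]
Gen 4 (s2^-1): push. Stack: [s1^-1 s3 s1^-1 s2^-1]
Reduced word: s1^-1 s3 s1^-1 s2^-1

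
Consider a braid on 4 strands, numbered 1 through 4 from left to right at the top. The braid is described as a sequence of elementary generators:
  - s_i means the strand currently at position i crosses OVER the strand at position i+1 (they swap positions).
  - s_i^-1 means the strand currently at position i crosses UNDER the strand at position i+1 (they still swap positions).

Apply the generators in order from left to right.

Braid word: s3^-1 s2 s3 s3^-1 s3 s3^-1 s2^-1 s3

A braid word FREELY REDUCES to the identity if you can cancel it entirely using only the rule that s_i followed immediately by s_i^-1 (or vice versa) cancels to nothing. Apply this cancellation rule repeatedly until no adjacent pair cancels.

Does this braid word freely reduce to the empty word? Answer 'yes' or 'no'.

Gen 1 (s3^-1): push. Stack: [s3^-1]
Gen 2 (s2): push. Stack: [s3^-1 s2]
Gen 3 (s3): push. Stack: [s3^-1 s2 s3]
Gen 4 (s3^-1): cancels prior s3. Stack: [s3^-1 s2]
Gen 5 (s3): push. Stack: [s3^-1 s2 s3]
Gen 6 (s3^-1): cancels prior s3. Stack: [s3^-1 s2]
Gen 7 (s2^-1): cancels prior s2. Stack: [s3^-1]
Gen 8 (s3): cancels prior s3^-1. Stack: []
Reduced word: (empty)

Answer: yes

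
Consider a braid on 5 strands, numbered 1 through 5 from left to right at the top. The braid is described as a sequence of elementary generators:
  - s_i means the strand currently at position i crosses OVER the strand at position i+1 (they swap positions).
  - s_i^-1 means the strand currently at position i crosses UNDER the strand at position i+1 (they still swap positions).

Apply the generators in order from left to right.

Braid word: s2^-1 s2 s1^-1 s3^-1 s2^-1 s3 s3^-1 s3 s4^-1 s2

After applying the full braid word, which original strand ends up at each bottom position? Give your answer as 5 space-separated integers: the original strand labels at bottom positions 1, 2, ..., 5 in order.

Gen 1 (s2^-1): strand 2 crosses under strand 3. Perm now: [1 3 2 4 5]
Gen 2 (s2): strand 3 crosses over strand 2. Perm now: [1 2 3 4 5]
Gen 3 (s1^-1): strand 1 crosses under strand 2. Perm now: [2 1 3 4 5]
Gen 4 (s3^-1): strand 3 crosses under strand 4. Perm now: [2 1 4 3 5]
Gen 5 (s2^-1): strand 1 crosses under strand 4. Perm now: [2 4 1 3 5]
Gen 6 (s3): strand 1 crosses over strand 3. Perm now: [2 4 3 1 5]
Gen 7 (s3^-1): strand 3 crosses under strand 1. Perm now: [2 4 1 3 5]
Gen 8 (s3): strand 1 crosses over strand 3. Perm now: [2 4 3 1 5]
Gen 9 (s4^-1): strand 1 crosses under strand 5. Perm now: [2 4 3 5 1]
Gen 10 (s2): strand 4 crosses over strand 3. Perm now: [2 3 4 5 1]

Answer: 2 3 4 5 1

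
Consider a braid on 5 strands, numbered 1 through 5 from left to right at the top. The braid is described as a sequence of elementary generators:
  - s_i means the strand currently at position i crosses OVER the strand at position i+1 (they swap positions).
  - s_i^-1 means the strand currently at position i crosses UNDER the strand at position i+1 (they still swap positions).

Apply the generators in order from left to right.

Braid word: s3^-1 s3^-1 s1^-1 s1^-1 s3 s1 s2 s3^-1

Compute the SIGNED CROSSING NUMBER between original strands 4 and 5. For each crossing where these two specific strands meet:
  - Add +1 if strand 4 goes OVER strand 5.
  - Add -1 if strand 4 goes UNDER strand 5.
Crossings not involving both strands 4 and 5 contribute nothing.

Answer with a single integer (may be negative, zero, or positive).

Gen 1: crossing 3x4. Both 4&5? no. Sum: 0
Gen 2: crossing 4x3. Both 4&5? no. Sum: 0
Gen 3: crossing 1x2. Both 4&5? no. Sum: 0
Gen 4: crossing 2x1. Both 4&5? no. Sum: 0
Gen 5: crossing 3x4. Both 4&5? no. Sum: 0
Gen 6: crossing 1x2. Both 4&5? no. Sum: 0
Gen 7: crossing 1x4. Both 4&5? no. Sum: 0
Gen 8: crossing 1x3. Both 4&5? no. Sum: 0

Answer: 0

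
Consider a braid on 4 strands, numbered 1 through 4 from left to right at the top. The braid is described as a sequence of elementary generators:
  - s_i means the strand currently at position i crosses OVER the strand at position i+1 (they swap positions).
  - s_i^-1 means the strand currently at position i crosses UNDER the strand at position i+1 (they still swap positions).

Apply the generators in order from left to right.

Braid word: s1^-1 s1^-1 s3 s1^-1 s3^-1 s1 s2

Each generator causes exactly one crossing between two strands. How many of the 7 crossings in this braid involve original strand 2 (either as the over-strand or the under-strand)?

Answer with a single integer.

Gen 1: crossing 1x2. Involves strand 2? yes. Count so far: 1
Gen 2: crossing 2x1. Involves strand 2? yes. Count so far: 2
Gen 3: crossing 3x4. Involves strand 2? no. Count so far: 2
Gen 4: crossing 1x2. Involves strand 2? yes. Count so far: 3
Gen 5: crossing 4x3. Involves strand 2? no. Count so far: 3
Gen 6: crossing 2x1. Involves strand 2? yes. Count so far: 4
Gen 7: crossing 2x3. Involves strand 2? yes. Count so far: 5

Answer: 5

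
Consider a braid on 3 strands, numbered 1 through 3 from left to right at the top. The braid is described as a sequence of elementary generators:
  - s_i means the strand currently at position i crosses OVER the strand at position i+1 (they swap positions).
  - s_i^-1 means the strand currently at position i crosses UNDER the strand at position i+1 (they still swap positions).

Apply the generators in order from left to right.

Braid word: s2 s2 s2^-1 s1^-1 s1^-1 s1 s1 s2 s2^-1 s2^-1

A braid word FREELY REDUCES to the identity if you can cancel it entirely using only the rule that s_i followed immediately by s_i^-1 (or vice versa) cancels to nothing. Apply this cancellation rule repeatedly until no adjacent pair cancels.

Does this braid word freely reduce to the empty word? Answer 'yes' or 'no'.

Gen 1 (s2): push. Stack: [s2]
Gen 2 (s2): push. Stack: [s2 s2]
Gen 3 (s2^-1): cancels prior s2. Stack: [s2]
Gen 4 (s1^-1): push. Stack: [s2 s1^-1]
Gen 5 (s1^-1): push. Stack: [s2 s1^-1 s1^-1]
Gen 6 (s1): cancels prior s1^-1. Stack: [s2 s1^-1]
Gen 7 (s1): cancels prior s1^-1. Stack: [s2]
Gen 8 (s2): push. Stack: [s2 s2]
Gen 9 (s2^-1): cancels prior s2. Stack: [s2]
Gen 10 (s2^-1): cancels prior s2. Stack: []
Reduced word: (empty)

Answer: yes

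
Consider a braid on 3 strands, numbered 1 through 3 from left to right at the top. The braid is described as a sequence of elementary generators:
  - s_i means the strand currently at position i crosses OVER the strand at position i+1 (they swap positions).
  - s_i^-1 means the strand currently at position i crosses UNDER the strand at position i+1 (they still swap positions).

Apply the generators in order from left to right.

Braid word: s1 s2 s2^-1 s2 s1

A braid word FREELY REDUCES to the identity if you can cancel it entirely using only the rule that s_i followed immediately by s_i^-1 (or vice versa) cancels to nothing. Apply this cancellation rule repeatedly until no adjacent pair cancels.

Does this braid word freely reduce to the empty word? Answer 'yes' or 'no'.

Answer: no

Derivation:
Gen 1 (s1): push. Stack: [s1]
Gen 2 (s2): push. Stack: [s1 s2]
Gen 3 (s2^-1): cancels prior s2. Stack: [s1]
Gen 4 (s2): push. Stack: [s1 s2]
Gen 5 (s1): push. Stack: [s1 s2 s1]
Reduced word: s1 s2 s1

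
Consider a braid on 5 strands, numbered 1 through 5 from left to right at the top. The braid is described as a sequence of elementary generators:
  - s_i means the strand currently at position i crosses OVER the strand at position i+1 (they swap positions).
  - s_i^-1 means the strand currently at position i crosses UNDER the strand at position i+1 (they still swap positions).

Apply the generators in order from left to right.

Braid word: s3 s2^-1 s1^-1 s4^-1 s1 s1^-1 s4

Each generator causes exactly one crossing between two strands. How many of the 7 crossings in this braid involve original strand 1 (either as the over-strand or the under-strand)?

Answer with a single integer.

Gen 1: crossing 3x4. Involves strand 1? no. Count so far: 0
Gen 2: crossing 2x4. Involves strand 1? no. Count so far: 0
Gen 3: crossing 1x4. Involves strand 1? yes. Count so far: 1
Gen 4: crossing 3x5. Involves strand 1? no. Count so far: 1
Gen 5: crossing 4x1. Involves strand 1? yes. Count so far: 2
Gen 6: crossing 1x4. Involves strand 1? yes. Count so far: 3
Gen 7: crossing 5x3. Involves strand 1? no. Count so far: 3

Answer: 3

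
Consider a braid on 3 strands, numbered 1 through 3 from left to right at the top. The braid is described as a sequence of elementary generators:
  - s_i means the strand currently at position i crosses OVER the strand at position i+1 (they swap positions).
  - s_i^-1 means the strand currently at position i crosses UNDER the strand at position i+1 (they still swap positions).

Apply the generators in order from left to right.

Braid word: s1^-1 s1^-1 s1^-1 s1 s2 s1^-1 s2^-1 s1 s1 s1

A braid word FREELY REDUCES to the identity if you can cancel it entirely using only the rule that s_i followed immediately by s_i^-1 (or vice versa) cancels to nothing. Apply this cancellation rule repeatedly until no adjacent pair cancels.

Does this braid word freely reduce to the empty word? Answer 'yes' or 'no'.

Gen 1 (s1^-1): push. Stack: [s1^-1]
Gen 2 (s1^-1): push. Stack: [s1^-1 s1^-1]
Gen 3 (s1^-1): push. Stack: [s1^-1 s1^-1 s1^-1]
Gen 4 (s1): cancels prior s1^-1. Stack: [s1^-1 s1^-1]
Gen 5 (s2): push. Stack: [s1^-1 s1^-1 s2]
Gen 6 (s1^-1): push. Stack: [s1^-1 s1^-1 s2 s1^-1]
Gen 7 (s2^-1): push. Stack: [s1^-1 s1^-1 s2 s1^-1 s2^-1]
Gen 8 (s1): push. Stack: [s1^-1 s1^-1 s2 s1^-1 s2^-1 s1]
Gen 9 (s1): push. Stack: [s1^-1 s1^-1 s2 s1^-1 s2^-1 s1 s1]
Gen 10 (s1): push. Stack: [s1^-1 s1^-1 s2 s1^-1 s2^-1 s1 s1 s1]
Reduced word: s1^-1 s1^-1 s2 s1^-1 s2^-1 s1 s1 s1

Answer: no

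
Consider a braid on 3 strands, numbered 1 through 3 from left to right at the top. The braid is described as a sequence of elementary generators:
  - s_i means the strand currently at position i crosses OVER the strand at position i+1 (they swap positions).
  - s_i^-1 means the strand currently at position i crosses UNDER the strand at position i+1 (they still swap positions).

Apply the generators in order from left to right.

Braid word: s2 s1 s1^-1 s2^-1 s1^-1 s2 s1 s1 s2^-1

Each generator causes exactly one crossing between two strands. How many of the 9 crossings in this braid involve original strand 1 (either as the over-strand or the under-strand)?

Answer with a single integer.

Answer: 5

Derivation:
Gen 1: crossing 2x3. Involves strand 1? no. Count so far: 0
Gen 2: crossing 1x3. Involves strand 1? yes. Count so far: 1
Gen 3: crossing 3x1. Involves strand 1? yes. Count so far: 2
Gen 4: crossing 3x2. Involves strand 1? no. Count so far: 2
Gen 5: crossing 1x2. Involves strand 1? yes. Count so far: 3
Gen 6: crossing 1x3. Involves strand 1? yes. Count so far: 4
Gen 7: crossing 2x3. Involves strand 1? no. Count so far: 4
Gen 8: crossing 3x2. Involves strand 1? no. Count so far: 4
Gen 9: crossing 3x1. Involves strand 1? yes. Count so far: 5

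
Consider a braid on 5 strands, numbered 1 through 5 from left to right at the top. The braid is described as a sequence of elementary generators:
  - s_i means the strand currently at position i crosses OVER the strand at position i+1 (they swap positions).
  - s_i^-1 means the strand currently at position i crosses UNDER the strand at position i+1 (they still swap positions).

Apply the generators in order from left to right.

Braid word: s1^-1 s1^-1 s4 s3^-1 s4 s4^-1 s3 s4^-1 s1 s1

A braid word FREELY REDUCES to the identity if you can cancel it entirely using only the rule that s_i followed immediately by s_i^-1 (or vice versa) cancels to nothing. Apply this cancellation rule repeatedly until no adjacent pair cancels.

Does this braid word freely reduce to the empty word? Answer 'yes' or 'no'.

Gen 1 (s1^-1): push. Stack: [s1^-1]
Gen 2 (s1^-1): push. Stack: [s1^-1 s1^-1]
Gen 3 (s4): push. Stack: [s1^-1 s1^-1 s4]
Gen 4 (s3^-1): push. Stack: [s1^-1 s1^-1 s4 s3^-1]
Gen 5 (s4): push. Stack: [s1^-1 s1^-1 s4 s3^-1 s4]
Gen 6 (s4^-1): cancels prior s4. Stack: [s1^-1 s1^-1 s4 s3^-1]
Gen 7 (s3): cancels prior s3^-1. Stack: [s1^-1 s1^-1 s4]
Gen 8 (s4^-1): cancels prior s4. Stack: [s1^-1 s1^-1]
Gen 9 (s1): cancels prior s1^-1. Stack: [s1^-1]
Gen 10 (s1): cancels prior s1^-1. Stack: []
Reduced word: (empty)

Answer: yes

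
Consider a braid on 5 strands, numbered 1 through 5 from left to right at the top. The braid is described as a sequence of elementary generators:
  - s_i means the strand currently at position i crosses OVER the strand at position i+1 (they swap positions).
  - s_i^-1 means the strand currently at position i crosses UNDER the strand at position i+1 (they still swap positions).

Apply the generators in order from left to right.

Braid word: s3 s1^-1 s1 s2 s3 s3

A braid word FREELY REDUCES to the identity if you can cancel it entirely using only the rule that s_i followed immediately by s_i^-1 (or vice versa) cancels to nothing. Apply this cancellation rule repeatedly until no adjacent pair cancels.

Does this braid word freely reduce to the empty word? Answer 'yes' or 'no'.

Answer: no

Derivation:
Gen 1 (s3): push. Stack: [s3]
Gen 2 (s1^-1): push. Stack: [s3 s1^-1]
Gen 3 (s1): cancels prior s1^-1. Stack: [s3]
Gen 4 (s2): push. Stack: [s3 s2]
Gen 5 (s3): push. Stack: [s3 s2 s3]
Gen 6 (s3): push. Stack: [s3 s2 s3 s3]
Reduced word: s3 s2 s3 s3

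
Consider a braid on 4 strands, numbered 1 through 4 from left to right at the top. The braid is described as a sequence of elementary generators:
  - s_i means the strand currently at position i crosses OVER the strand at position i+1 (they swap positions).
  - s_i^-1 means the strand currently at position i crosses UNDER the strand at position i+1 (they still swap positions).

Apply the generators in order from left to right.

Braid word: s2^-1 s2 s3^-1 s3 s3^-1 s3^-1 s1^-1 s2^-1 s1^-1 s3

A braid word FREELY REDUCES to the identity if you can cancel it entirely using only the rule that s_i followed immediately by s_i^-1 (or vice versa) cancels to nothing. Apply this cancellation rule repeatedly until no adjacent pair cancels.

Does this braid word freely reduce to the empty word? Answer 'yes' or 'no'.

Gen 1 (s2^-1): push. Stack: [s2^-1]
Gen 2 (s2): cancels prior s2^-1. Stack: []
Gen 3 (s3^-1): push. Stack: [s3^-1]
Gen 4 (s3): cancels prior s3^-1. Stack: []
Gen 5 (s3^-1): push. Stack: [s3^-1]
Gen 6 (s3^-1): push. Stack: [s3^-1 s3^-1]
Gen 7 (s1^-1): push. Stack: [s3^-1 s3^-1 s1^-1]
Gen 8 (s2^-1): push. Stack: [s3^-1 s3^-1 s1^-1 s2^-1]
Gen 9 (s1^-1): push. Stack: [s3^-1 s3^-1 s1^-1 s2^-1 s1^-1]
Gen 10 (s3): push. Stack: [s3^-1 s3^-1 s1^-1 s2^-1 s1^-1 s3]
Reduced word: s3^-1 s3^-1 s1^-1 s2^-1 s1^-1 s3

Answer: no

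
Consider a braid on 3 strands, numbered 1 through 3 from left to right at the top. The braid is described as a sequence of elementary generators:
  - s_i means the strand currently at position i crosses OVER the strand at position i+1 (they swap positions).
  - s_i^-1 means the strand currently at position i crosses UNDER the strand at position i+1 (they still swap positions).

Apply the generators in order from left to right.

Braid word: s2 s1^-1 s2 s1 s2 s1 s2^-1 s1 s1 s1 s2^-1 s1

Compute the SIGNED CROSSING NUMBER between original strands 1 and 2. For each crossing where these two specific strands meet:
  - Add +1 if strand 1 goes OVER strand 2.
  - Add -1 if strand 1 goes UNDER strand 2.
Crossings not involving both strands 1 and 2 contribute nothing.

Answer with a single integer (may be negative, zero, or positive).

Gen 1: crossing 2x3. Both 1&2? no. Sum: 0
Gen 2: crossing 1x3. Both 1&2? no. Sum: 0
Gen 3: 1 over 2. Both 1&2? yes. Contrib: +1. Sum: 1
Gen 4: crossing 3x2. Both 1&2? no. Sum: 1
Gen 5: crossing 3x1. Both 1&2? no. Sum: 1
Gen 6: 2 over 1. Both 1&2? yes. Contrib: -1. Sum: 0
Gen 7: crossing 2x3. Both 1&2? no. Sum: 0
Gen 8: crossing 1x3. Both 1&2? no. Sum: 0
Gen 9: crossing 3x1. Both 1&2? no. Sum: 0
Gen 10: crossing 1x3. Both 1&2? no. Sum: 0
Gen 11: 1 under 2. Both 1&2? yes. Contrib: -1. Sum: -1
Gen 12: crossing 3x2. Both 1&2? no. Sum: -1

Answer: -1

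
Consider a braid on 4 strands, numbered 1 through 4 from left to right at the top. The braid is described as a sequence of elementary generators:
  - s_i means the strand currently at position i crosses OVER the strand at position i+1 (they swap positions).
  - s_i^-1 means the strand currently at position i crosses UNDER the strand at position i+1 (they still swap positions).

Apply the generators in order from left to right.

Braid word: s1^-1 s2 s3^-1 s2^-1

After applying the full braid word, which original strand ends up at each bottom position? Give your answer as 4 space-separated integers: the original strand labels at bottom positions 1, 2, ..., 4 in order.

Gen 1 (s1^-1): strand 1 crosses under strand 2. Perm now: [2 1 3 4]
Gen 2 (s2): strand 1 crosses over strand 3. Perm now: [2 3 1 4]
Gen 3 (s3^-1): strand 1 crosses under strand 4. Perm now: [2 3 4 1]
Gen 4 (s2^-1): strand 3 crosses under strand 4. Perm now: [2 4 3 1]

Answer: 2 4 3 1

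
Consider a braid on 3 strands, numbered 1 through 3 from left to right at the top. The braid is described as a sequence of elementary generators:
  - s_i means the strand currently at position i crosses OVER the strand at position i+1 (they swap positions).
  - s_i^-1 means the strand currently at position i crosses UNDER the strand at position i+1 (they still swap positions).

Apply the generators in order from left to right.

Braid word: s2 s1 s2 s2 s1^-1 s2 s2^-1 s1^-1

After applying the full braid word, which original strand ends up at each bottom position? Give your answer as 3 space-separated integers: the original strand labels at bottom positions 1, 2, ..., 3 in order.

Gen 1 (s2): strand 2 crosses over strand 3. Perm now: [1 3 2]
Gen 2 (s1): strand 1 crosses over strand 3. Perm now: [3 1 2]
Gen 3 (s2): strand 1 crosses over strand 2. Perm now: [3 2 1]
Gen 4 (s2): strand 2 crosses over strand 1. Perm now: [3 1 2]
Gen 5 (s1^-1): strand 3 crosses under strand 1. Perm now: [1 3 2]
Gen 6 (s2): strand 3 crosses over strand 2. Perm now: [1 2 3]
Gen 7 (s2^-1): strand 2 crosses under strand 3. Perm now: [1 3 2]
Gen 8 (s1^-1): strand 1 crosses under strand 3. Perm now: [3 1 2]

Answer: 3 1 2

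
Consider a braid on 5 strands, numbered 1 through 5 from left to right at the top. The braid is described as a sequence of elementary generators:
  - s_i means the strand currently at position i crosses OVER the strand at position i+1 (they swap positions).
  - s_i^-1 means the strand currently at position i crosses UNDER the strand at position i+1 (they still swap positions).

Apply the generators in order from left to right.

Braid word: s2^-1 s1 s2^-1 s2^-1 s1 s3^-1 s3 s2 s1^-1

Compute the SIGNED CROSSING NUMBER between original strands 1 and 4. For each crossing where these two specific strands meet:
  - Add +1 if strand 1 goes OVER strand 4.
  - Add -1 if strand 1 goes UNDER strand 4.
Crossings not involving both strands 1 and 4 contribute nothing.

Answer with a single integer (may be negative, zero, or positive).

Answer: 0

Derivation:
Gen 1: crossing 2x3. Both 1&4? no. Sum: 0
Gen 2: crossing 1x3. Both 1&4? no. Sum: 0
Gen 3: crossing 1x2. Both 1&4? no. Sum: 0
Gen 4: crossing 2x1. Both 1&4? no. Sum: 0
Gen 5: crossing 3x1. Both 1&4? no. Sum: 0
Gen 6: crossing 2x4. Both 1&4? no. Sum: 0
Gen 7: crossing 4x2. Both 1&4? no. Sum: 0
Gen 8: crossing 3x2. Both 1&4? no. Sum: 0
Gen 9: crossing 1x2. Both 1&4? no. Sum: 0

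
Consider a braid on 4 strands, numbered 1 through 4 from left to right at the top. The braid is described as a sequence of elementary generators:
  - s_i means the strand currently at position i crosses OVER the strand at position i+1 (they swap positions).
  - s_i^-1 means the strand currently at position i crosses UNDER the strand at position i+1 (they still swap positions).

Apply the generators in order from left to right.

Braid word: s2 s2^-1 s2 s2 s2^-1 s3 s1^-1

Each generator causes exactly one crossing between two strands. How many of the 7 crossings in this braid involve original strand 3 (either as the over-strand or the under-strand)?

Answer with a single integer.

Answer: 6

Derivation:
Gen 1: crossing 2x3. Involves strand 3? yes. Count so far: 1
Gen 2: crossing 3x2. Involves strand 3? yes. Count so far: 2
Gen 3: crossing 2x3. Involves strand 3? yes. Count so far: 3
Gen 4: crossing 3x2. Involves strand 3? yes. Count so far: 4
Gen 5: crossing 2x3. Involves strand 3? yes. Count so far: 5
Gen 6: crossing 2x4. Involves strand 3? no. Count so far: 5
Gen 7: crossing 1x3. Involves strand 3? yes. Count so far: 6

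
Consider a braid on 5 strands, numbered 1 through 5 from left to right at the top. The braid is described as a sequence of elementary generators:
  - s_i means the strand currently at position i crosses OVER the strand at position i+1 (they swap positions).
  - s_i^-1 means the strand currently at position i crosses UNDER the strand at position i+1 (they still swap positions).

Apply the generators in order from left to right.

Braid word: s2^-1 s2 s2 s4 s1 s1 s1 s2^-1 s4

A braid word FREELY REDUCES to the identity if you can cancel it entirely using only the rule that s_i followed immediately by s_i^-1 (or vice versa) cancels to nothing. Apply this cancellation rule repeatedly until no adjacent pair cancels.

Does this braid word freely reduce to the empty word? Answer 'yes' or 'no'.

Gen 1 (s2^-1): push. Stack: [s2^-1]
Gen 2 (s2): cancels prior s2^-1. Stack: []
Gen 3 (s2): push. Stack: [s2]
Gen 4 (s4): push. Stack: [s2 s4]
Gen 5 (s1): push. Stack: [s2 s4 s1]
Gen 6 (s1): push. Stack: [s2 s4 s1 s1]
Gen 7 (s1): push. Stack: [s2 s4 s1 s1 s1]
Gen 8 (s2^-1): push. Stack: [s2 s4 s1 s1 s1 s2^-1]
Gen 9 (s4): push. Stack: [s2 s4 s1 s1 s1 s2^-1 s4]
Reduced word: s2 s4 s1 s1 s1 s2^-1 s4

Answer: no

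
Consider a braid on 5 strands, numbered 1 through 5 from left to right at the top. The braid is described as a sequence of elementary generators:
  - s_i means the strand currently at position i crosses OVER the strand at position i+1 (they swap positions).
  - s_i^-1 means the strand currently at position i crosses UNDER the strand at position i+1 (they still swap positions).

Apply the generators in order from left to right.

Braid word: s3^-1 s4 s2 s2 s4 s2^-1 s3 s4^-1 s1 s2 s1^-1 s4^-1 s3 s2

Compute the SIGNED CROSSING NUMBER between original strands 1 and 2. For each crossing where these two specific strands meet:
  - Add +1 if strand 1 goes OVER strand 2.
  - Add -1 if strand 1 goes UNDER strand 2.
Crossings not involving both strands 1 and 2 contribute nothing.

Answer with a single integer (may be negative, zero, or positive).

Answer: 1

Derivation:
Gen 1: crossing 3x4. Both 1&2? no. Sum: 0
Gen 2: crossing 3x5. Both 1&2? no. Sum: 0
Gen 3: crossing 2x4. Both 1&2? no. Sum: 0
Gen 4: crossing 4x2. Both 1&2? no. Sum: 0
Gen 5: crossing 5x3. Both 1&2? no. Sum: 0
Gen 6: crossing 2x4. Both 1&2? no. Sum: 0
Gen 7: crossing 2x3. Both 1&2? no. Sum: 0
Gen 8: crossing 2x5. Both 1&2? no. Sum: 0
Gen 9: crossing 1x4. Both 1&2? no. Sum: 0
Gen 10: crossing 1x3. Both 1&2? no. Sum: 0
Gen 11: crossing 4x3. Both 1&2? no. Sum: 0
Gen 12: crossing 5x2. Both 1&2? no. Sum: 0
Gen 13: 1 over 2. Both 1&2? yes. Contrib: +1. Sum: 1
Gen 14: crossing 4x2. Both 1&2? no. Sum: 1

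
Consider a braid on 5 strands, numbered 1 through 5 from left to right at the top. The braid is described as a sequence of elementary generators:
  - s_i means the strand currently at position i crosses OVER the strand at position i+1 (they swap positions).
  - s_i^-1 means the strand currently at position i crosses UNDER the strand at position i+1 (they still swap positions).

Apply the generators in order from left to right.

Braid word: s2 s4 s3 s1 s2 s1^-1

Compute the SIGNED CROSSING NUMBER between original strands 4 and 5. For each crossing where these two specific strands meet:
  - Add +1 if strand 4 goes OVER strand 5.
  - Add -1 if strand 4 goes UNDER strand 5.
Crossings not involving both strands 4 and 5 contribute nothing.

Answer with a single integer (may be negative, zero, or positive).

Answer: 1

Derivation:
Gen 1: crossing 2x3. Both 4&5? no. Sum: 0
Gen 2: 4 over 5. Both 4&5? yes. Contrib: +1. Sum: 1
Gen 3: crossing 2x5. Both 4&5? no. Sum: 1
Gen 4: crossing 1x3. Both 4&5? no. Sum: 1
Gen 5: crossing 1x5. Both 4&5? no. Sum: 1
Gen 6: crossing 3x5. Both 4&5? no. Sum: 1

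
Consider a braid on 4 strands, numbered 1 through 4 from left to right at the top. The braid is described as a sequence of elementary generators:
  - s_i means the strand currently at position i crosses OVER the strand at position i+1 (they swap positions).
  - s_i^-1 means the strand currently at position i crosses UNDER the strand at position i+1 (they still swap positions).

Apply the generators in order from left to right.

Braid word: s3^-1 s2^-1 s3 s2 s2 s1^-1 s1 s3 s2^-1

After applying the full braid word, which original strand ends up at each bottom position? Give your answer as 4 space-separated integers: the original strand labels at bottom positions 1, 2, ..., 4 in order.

Answer: 1 2 4 3

Derivation:
Gen 1 (s3^-1): strand 3 crosses under strand 4. Perm now: [1 2 4 3]
Gen 2 (s2^-1): strand 2 crosses under strand 4. Perm now: [1 4 2 3]
Gen 3 (s3): strand 2 crosses over strand 3. Perm now: [1 4 3 2]
Gen 4 (s2): strand 4 crosses over strand 3. Perm now: [1 3 4 2]
Gen 5 (s2): strand 3 crosses over strand 4. Perm now: [1 4 3 2]
Gen 6 (s1^-1): strand 1 crosses under strand 4. Perm now: [4 1 3 2]
Gen 7 (s1): strand 4 crosses over strand 1. Perm now: [1 4 3 2]
Gen 8 (s3): strand 3 crosses over strand 2. Perm now: [1 4 2 3]
Gen 9 (s2^-1): strand 4 crosses under strand 2. Perm now: [1 2 4 3]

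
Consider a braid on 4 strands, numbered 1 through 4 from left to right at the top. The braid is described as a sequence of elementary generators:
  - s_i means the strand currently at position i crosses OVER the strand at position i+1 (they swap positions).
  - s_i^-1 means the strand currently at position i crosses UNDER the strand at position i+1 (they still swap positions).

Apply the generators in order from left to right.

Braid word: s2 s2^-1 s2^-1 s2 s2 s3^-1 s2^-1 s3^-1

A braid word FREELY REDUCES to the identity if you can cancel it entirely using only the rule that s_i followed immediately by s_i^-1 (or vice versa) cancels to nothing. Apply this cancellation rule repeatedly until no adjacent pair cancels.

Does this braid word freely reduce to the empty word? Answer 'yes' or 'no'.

Answer: no

Derivation:
Gen 1 (s2): push. Stack: [s2]
Gen 2 (s2^-1): cancels prior s2. Stack: []
Gen 3 (s2^-1): push. Stack: [s2^-1]
Gen 4 (s2): cancels prior s2^-1. Stack: []
Gen 5 (s2): push. Stack: [s2]
Gen 6 (s3^-1): push. Stack: [s2 s3^-1]
Gen 7 (s2^-1): push. Stack: [s2 s3^-1 s2^-1]
Gen 8 (s3^-1): push. Stack: [s2 s3^-1 s2^-1 s3^-1]
Reduced word: s2 s3^-1 s2^-1 s3^-1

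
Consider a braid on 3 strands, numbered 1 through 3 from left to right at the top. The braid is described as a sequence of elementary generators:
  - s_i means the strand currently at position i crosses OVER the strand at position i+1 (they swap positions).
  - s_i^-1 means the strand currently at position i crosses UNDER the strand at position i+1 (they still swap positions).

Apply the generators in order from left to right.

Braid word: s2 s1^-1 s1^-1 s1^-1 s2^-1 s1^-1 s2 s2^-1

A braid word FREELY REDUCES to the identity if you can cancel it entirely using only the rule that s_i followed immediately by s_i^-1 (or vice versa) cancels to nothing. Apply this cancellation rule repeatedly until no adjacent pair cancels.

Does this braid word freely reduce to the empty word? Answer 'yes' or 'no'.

Answer: no

Derivation:
Gen 1 (s2): push. Stack: [s2]
Gen 2 (s1^-1): push. Stack: [s2 s1^-1]
Gen 3 (s1^-1): push. Stack: [s2 s1^-1 s1^-1]
Gen 4 (s1^-1): push. Stack: [s2 s1^-1 s1^-1 s1^-1]
Gen 5 (s2^-1): push. Stack: [s2 s1^-1 s1^-1 s1^-1 s2^-1]
Gen 6 (s1^-1): push. Stack: [s2 s1^-1 s1^-1 s1^-1 s2^-1 s1^-1]
Gen 7 (s2): push. Stack: [s2 s1^-1 s1^-1 s1^-1 s2^-1 s1^-1 s2]
Gen 8 (s2^-1): cancels prior s2. Stack: [s2 s1^-1 s1^-1 s1^-1 s2^-1 s1^-1]
Reduced word: s2 s1^-1 s1^-1 s1^-1 s2^-1 s1^-1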